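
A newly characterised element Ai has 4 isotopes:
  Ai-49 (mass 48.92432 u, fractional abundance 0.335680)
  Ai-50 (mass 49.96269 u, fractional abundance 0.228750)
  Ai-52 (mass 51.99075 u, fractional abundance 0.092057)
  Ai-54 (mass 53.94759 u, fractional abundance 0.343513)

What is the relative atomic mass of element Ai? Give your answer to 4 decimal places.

51.1697 u

Ar = Σ fᵢ·mᵢ = 0.335680 × 48.92432 + 0.228750 × 49.96269 + 0.092057 × 51.99075 + 0.343513 × 53.94759
= 16.422916 + 11.428965 + 4.786112 + 18.531698 = 51.169691 u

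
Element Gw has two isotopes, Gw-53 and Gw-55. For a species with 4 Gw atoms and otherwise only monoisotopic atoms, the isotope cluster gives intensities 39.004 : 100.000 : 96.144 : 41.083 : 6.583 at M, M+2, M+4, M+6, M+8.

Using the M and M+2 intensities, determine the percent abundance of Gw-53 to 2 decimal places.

Write p for the Gw-53 fraction. I(M+2)/I(M) = [C(4,1)·p^3·(1−p)] / p^4 = 4·(1−p)/p = 100.000/39.004 = 2.5638
(1−p)/p = 2.5638/4 = 0.6410  ⇒  p = 1/(1 + 0.6410) = 0.6094
Gw-53: 60.94%, Gw-55: 39.06%.

60.94%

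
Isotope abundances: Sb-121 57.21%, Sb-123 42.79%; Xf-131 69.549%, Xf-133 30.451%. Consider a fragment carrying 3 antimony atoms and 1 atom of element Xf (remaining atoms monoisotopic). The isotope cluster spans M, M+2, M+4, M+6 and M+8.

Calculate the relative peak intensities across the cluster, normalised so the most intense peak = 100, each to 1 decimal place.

Antimony pattern (n=3): 0.18724742 : 0.42015297 : 0.3142518 : 0.07834781
Element Xf pattern (n=1): 0.69549 : 0.30451
Convolve the two distributions (both contribute in 2-u steps):
  M: 0.18724742×0.69549 = 0.130229
  M+2: 0.18724742×0.30451 + 0.42015297×0.69549 = 0.349231
  M+4: 0.42015297×0.30451 + 0.3142518×0.69549 = 0.346500
  M+6: 0.3142518×0.30451 + 0.07834781×0.69549 = 0.150183
  M+8: 0.07834781×0.30451 = 0.023858
Scale to base peak (0.349231) = 100: 37.3 : 100.0 : 99.2 : 43.0 : 6.8

37.3 : 100.0 : 99.2 : 43.0 : 6.8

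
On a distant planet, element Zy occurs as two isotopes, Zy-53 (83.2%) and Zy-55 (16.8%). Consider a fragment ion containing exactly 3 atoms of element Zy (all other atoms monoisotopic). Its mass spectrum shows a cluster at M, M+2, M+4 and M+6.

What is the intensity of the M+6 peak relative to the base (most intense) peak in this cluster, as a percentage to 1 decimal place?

Term probabilities: M 0.5759, M+2 0.3489, M+4 0.0704, M+6 0.0047. Base peak = M.
P(M) = C(3,0) × 0.832^3 × 0.168^0 = 1 × 0.57593037 × 1.0000 = 0.575930 (base)
P(M+6) = C(3,3) × 0.832^0 × 0.168^3 = 1 × 1.0000 × 0.00474163 = 0.004742
Relative intensity = 0.004742 / 0.575930 × 100 = 0.8

0.8%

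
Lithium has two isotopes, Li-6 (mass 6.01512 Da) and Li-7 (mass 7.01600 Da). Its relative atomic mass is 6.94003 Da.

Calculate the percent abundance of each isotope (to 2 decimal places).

Let x be the fractional abundance of Li-6; then Li-7 has abundance 1 − x.
6.01512·x + 7.01600·(1 − x) = 6.94003
(6.01512 − 7.01600)·x = 6.94003 − 7.01600
x = -0.07597 / -1.00088 = 0.07590 → 7.59% Li-6, 92.41% Li-7.

Li-6: 7.59%, Li-7: 92.41%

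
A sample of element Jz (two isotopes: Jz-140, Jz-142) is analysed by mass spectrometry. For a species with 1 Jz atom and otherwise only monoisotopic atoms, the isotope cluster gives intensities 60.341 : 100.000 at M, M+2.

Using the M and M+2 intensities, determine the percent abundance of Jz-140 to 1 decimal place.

If p is the fraction of Jz that is Jz-140, then I(M+2)/I(M) = [C(1,1)·p^0·(1−p)] / p^1 = 1·(1−p)/p = 100.000/60.341 = 1.6572
(1−p)/p = 1.6572/1 = 1.6572  ⇒  p = 1/(1 + 1.6572) = 0.3763
Jz-140: 37.6%, Jz-142: 62.4%.

37.6%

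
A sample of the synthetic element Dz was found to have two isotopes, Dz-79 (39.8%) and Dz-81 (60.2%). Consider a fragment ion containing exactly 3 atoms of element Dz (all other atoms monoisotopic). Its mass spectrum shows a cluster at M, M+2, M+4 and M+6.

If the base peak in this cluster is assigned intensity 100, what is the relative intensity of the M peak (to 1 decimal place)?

Binomial terms of (0.398 + 0.602)^3: M 0.0630, M+2 0.2861, M+4 0.4327, M+6 0.2182 → M+4 is the base peak.
P(M+4) = C(3,2) × 0.398^1 × 0.602^2 = 3 × 0.3980 × 0.362404 = 0.432710 (base)
P(M) = C(3,0) × 0.398^3 × 0.602^0 = 1 × 0.06304479 × 1.0000 = 0.063045
Relative intensity = 0.063045 / 0.432710 × 100 = 14.6

14.6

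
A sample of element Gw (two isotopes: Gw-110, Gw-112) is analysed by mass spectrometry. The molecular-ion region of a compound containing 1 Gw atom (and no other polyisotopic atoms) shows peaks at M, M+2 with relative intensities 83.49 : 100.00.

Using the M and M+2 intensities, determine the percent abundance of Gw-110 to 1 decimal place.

Write p for the Gw-110 fraction. I(M+2)/I(M) = [C(1,1)·p^0·(1−p)] / p^1 = 1·(1−p)/p = 100.00/83.49 = 1.1977
(1−p)/p = 1.1977/1 = 1.1977  ⇒  p = 1/(1 + 1.1977) = 0.4550
Gw-110: 45.5%, Gw-112: 54.5%.

45.5%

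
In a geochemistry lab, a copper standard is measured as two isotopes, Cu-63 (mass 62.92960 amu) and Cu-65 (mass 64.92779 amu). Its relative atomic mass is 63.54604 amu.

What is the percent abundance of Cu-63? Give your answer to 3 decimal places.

Let x be the fractional abundance of Cu-63; then Cu-65 has abundance 1 − x.
62.92960·x + 64.92779·(1 − x) = 63.54604
(62.92960 − 64.92779)·x = 63.54604 − 64.92779
x = -1.38175 / -1.99819 = 0.69150 → 69.150% Cu-63, 30.850% Cu-65.

69.150%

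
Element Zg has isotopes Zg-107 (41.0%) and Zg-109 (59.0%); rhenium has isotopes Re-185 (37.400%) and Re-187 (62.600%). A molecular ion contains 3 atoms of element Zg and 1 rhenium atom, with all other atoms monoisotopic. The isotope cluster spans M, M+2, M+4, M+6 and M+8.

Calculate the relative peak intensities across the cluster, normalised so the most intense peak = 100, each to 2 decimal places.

7.44 : 44.58 : 100.00 : 99.55 : 37.12

Element Zg pattern (n=3): 0.068921 : 0.297537 : 0.428163 : 0.205379
Rhenium pattern (n=1): 0.3740 : 0.6260
Convolve the two distributions (both contribute in 2-u steps):
  M: 0.068921×0.3740 = 0.025776
  M+2: 0.068921×0.6260 + 0.297537×0.3740 = 0.154423
  M+4: 0.297537×0.6260 + 0.428163×0.3740 = 0.346391
  M+6: 0.428163×0.6260 + 0.205379×0.3740 = 0.344842
  M+8: 0.205379×0.6260 = 0.128567
Scale to base peak (0.346391) = 100: 7.44 : 44.58 : 100.00 : 99.55 : 37.12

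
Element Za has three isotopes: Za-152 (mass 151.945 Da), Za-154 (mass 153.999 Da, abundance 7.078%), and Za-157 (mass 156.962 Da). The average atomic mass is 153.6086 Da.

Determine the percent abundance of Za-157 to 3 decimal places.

Let x and y be the fractions of Za-152 and Za-157. Then x + y = 1 − 0.07078 = 0.92922 and 151.945x + 156.962y = 153.6086 − 0.07078×153.999 = 142.70855078.
Substituting: 151.945x + 156.962(0.92922 − x) = 142.70855078
(151.945 − 156.962)x = -3.14367886  ⇒  x = 0.62661, y = 0.30261
Za-152: 62.661%, Za-157: 30.261%.

30.261%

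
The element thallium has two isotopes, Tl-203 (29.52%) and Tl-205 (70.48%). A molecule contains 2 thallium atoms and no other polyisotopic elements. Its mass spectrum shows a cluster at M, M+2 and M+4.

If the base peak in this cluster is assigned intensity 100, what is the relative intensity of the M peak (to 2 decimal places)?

Binomial terms of (0.2952 + 0.7048)^2: M 0.0871, M+2 0.4161, M+4 0.4967 → M+4 is the base peak.
P(M+4) = C(2,2) × 0.2952^0 × 0.7048^2 = 1 × 1.0000 × 0.49674304 = 0.496743 (base)
P(M) = C(2,0) × 0.2952^2 × 0.7048^0 = 1 × 0.08714304 × 1.0000 = 0.087143
Relative intensity = 0.087143 / 0.496743 × 100 = 17.54

17.54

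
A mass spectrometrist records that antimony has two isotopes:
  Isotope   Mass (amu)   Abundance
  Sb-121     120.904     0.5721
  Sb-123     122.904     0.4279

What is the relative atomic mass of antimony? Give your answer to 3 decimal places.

Ar = Σ fᵢ·mᵢ = 0.5721 × 120.904 + 0.4279 × 122.904
= 69.1692 + 52.5906 = 121.7598 amu

121.760 amu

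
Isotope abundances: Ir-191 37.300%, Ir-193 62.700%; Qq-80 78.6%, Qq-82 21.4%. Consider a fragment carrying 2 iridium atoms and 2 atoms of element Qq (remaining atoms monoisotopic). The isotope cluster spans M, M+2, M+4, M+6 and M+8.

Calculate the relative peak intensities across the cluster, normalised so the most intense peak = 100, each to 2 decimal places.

21.14 : 82.58 : 100.00 : 37.79 : 4.43

Iridium pattern (n=2): 0.139129 : 0.467742 : 0.393129
Element Qq pattern (n=2): 0.617796 : 0.336408 : 0.045796
Convolve the two distributions (both contribute in 2-u steps):
  M: 0.139129×0.617796 = 0.085953
  M+2: 0.139129×0.336408 + 0.467742×0.617796 = 0.335773
  M+4: 0.139129×0.045796 + 0.467742×0.336408 + 0.393129×0.617796 = 0.406597
  M+6: 0.467742×0.045796 + 0.393129×0.336408 = 0.153672
  M+8: 0.393129×0.045796 = 0.018004
Scale to base peak (0.406597) = 100: 21.14 : 82.58 : 100.00 : 37.79 : 4.43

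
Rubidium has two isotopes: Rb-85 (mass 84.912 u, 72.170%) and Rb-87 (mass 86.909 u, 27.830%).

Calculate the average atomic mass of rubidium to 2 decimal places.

Ar = Σ fᵢ·mᵢ = 0.72170 × 84.912 + 0.27830 × 86.909
= 61.2810 + 24.1868 = 85.4678 u

85.47 u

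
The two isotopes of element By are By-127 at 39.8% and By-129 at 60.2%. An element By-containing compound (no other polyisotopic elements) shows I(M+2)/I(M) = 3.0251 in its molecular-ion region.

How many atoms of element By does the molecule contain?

The M+2/M ratio from n By atoms is n · q/p = n · 0.602/0.398.
n = 3.0251 × 0.398/0.602 = 2.00 ≈ 2

2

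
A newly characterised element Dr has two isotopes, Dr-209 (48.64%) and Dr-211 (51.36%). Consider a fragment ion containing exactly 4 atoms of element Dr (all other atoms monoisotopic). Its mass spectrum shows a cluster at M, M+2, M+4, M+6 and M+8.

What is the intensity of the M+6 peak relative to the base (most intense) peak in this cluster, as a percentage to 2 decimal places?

Term probabilities: M 0.0560, M+2 0.2364, M+4 0.3744, M+6 0.2636, M+8 0.0696. Base peak = M+4.
P(M+4) = C(4,2) × 0.4864^2 × 0.5136^2 = 6 × 0.23658496 × 0.26378496 = 0.374445 (base)
P(M+6) = C(4,3) × 0.4864^1 × 0.5136^3 = 4 × 0.4864 × 0.13547996 = 0.263590
Relative intensity = 0.263590 / 0.374445 × 100 = 70.39

70.39%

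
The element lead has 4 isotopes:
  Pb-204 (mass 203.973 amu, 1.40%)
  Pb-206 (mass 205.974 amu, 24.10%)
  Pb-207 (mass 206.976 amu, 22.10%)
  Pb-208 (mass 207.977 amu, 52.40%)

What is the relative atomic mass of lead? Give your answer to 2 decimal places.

Weight each isotope mass by its fractional abundance: 0.0140 × 203.973 + 0.2410 × 205.974 + 0.2210 × 206.976 + 0.5240 × 207.977
= 2.8556 + 49.6397 + 45.7417 + 108.9799 = 207.2169 amu

207.22 amu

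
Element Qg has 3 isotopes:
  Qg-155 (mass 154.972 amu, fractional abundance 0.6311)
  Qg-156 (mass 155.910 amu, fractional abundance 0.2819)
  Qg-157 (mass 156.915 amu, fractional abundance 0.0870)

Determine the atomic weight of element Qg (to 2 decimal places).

155.41 amu

Ar = Σ fᵢ·mᵢ = 0.6311 × 154.972 + 0.2819 × 155.910 + 0.0870 × 156.915
= 97.8028 + 43.9510 + 13.6516 = 155.4054 amu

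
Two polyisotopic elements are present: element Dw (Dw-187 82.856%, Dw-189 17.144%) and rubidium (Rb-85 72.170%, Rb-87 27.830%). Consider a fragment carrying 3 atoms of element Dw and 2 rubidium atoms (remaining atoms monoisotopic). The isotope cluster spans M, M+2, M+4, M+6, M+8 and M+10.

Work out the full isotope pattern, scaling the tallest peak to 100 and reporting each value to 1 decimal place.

Element Dw pattern (n=3): 0.56881611 : 0.35308668 : 0.0730583 : 0.00503891
Rubidium pattern (n=2): 0.52085089 : 0.40169822 : 0.07745089
Convolve the two distributions (both contribute in 2-u steps):
  M: 0.56881611×0.52085089 = 0.296268
  M+2: 0.56881611×0.40169822 + 0.35308668×0.52085089 = 0.412398
  M+4: 0.56881611×0.07745089 + 0.35308668×0.40169822 + 0.0730583×0.52085089 = 0.223942
  M+6: 0.35308668×0.07745089 + 0.0730583×0.40169822 + 0.00503891×0.52085089 = 0.059319
  M+8: 0.0730583×0.07745089 + 0.00503891×0.40169822 = 0.007683
  M+10: 0.00503891×0.07745089 = 0.000390
Scale to base peak (0.412398) = 100: 71.8 : 100.0 : 54.3 : 14.4 : 1.9 : 0.1

71.8 : 100.0 : 54.3 : 14.4 : 1.9 : 0.1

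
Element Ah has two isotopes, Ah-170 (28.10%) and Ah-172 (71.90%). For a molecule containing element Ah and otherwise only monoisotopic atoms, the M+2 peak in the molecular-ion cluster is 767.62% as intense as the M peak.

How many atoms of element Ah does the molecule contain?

3

The M+2/M ratio from n Ah atoms is n · q/p = n · 0.7190/0.2810.
n = 7.6762 × 0.2810/0.7190 = 3.00 ≈ 3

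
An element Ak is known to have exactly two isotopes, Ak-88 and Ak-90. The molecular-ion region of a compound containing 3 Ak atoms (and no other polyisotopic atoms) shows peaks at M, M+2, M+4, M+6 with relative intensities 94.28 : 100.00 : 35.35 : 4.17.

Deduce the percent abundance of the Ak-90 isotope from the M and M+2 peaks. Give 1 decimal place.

Let p = fractional abundance of Ak-88. I(M+2)/I(M) = [C(3,1)·p^2·(1−p)] / p^3 = 3·(1−p)/p = 100.00/94.28 = 1.0607
(1−p)/p = 1.0607/3 = 0.3536  ⇒  p = 1/(1 + 0.3536) = 0.7388
Ak-88: 73.9%, Ak-90: 26.1%.

26.1%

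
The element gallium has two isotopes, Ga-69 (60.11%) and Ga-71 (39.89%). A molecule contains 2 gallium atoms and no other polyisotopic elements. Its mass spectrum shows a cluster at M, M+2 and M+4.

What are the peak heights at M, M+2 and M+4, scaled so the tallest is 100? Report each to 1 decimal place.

75.3 : 100.0 : 33.2

Each Ga atom is independently Ga-69 (p = 0.6011) or Ga-71 (q = 0.3989); the cluster is the binomial expansion (p + q)^2.
P(M) = 0.6011^2 = 0.361321
P(M+2) = 2 × 0.6011^1 × 0.3989^1 = 0.479558
P(M+4) = 0.3989^2 = 0.159121
The M+2 peak is largest (0.479558); scaling to 100 gives 75.3 : 100.0 : 33.2.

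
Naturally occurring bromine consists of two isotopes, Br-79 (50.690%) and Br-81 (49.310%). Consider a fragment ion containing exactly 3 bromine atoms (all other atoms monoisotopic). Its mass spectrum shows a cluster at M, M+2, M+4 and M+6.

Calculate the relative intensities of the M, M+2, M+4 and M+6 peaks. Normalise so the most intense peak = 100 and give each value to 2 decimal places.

34.27 : 100.00 : 97.28 : 31.54

Each Br atom is independently Br-79 (p = 0.50690) or Br-81 (q = 0.49310); the cluster is the binomial expansion (p + q)^3.
P(M) = 0.50690^3 = 0.130247
P(M+2) = 3 × 0.50690^2 × 0.49310^1 = 0.380103
P(M+4) = 3 × 0.50690^1 × 0.49310^2 = 0.369755
P(M+6) = 0.49310^3 = 0.119896
The M+2 peak is largest (0.380103); scaling to 100 gives 34.27 : 100.00 : 97.28 : 31.54.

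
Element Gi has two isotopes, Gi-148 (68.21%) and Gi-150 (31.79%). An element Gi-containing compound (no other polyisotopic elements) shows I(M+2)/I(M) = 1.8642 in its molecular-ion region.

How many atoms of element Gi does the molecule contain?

The M+2/M ratio from n Gi atoms is n · q/p = n · 0.3179/0.6821.
n = 1.8642 × 0.6821/0.3179 = 4.00 ≈ 4

4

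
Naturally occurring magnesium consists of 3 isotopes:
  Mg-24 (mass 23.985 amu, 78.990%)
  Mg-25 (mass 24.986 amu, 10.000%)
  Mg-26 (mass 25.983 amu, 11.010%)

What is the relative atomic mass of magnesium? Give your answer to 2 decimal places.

Weight each isotope mass by its fractional abundance: 0.78990 × 23.985 + 0.10000 × 24.986 + 0.11010 × 25.983
= 18.9458 + 2.4986 + 2.8607 = 24.3051 amu

24.31 amu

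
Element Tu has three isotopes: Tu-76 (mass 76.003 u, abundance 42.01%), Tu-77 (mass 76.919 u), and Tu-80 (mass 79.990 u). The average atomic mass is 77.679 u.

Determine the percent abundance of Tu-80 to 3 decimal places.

37.278%

Let x and y be the fractions of Tu-77 and Tu-80. Then x + y = 1 − 0.4201 = 0.5799 and 76.919x + 79.990y = 77.679 − 0.4201×76.003 = 45.7501397.
Substituting: 76.919x + 79.990(0.5799 − x) = 45.7501397
(76.919 − 79.990)x = -0.6360613  ⇒  x = 0.20712, y = 0.37278
Tu-77: 20.712%, Tu-80: 37.278%.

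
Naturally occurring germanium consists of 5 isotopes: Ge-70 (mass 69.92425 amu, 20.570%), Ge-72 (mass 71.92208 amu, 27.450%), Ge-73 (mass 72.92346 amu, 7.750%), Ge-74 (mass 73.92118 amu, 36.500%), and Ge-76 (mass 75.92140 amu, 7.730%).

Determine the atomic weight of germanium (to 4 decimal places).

Ar = Σ fᵢ·mᵢ = 0.20570 × 69.92425 + 0.27450 × 71.92208 + 0.07750 × 72.92346 + 0.36500 × 73.92118 + 0.07730 × 75.92140
= 14.383418 + 19.742611 + 5.651568 + 26.981231 + 5.868724 = 72.627552 amu

72.6276 amu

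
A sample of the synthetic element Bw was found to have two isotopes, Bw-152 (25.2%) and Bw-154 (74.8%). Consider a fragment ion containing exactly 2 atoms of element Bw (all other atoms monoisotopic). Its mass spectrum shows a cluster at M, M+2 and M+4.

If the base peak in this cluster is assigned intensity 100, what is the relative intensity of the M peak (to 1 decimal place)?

Binomial terms of (0.252 + 0.748)^2: M 0.0635, M+2 0.3770, M+4 0.5595 → M+4 is the base peak.
P(M+4) = C(2,2) × 0.252^0 × 0.748^2 = 1 × 1.0000 × 0.559504 = 0.559504 (base)
P(M) = C(2,0) × 0.252^2 × 0.748^0 = 1 × 0.063504 × 1.0000 = 0.063504
Relative intensity = 0.063504 / 0.559504 × 100 = 11.4

11.4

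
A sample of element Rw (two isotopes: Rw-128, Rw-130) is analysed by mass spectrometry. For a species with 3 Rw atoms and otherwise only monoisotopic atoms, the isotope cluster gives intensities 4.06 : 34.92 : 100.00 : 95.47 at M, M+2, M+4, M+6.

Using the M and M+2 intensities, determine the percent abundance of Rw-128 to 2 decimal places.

25.86%

Let p = fractional abundance of Rw-128. I(M+2)/I(M) = [C(3,1)·p^2·(1−p)] / p^3 = 3·(1−p)/p = 34.92/4.06 = 8.6010
(1−p)/p = 8.6010/3 = 2.8670  ⇒  p = 1/(1 + 2.8670) = 0.2586
Rw-128: 25.86%, Rw-130: 74.14%.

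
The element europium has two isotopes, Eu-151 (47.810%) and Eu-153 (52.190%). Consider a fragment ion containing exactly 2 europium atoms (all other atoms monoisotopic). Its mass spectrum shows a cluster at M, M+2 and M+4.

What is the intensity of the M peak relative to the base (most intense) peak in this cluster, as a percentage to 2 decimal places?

45.80%

(0.47810 + 0.52190)^2 gives M 0.2286, M+2 0.4990, M+4 0.2724; the largest is M+2.
P(M+2) = C(2,1) × 0.47810^1 × 0.52190^1 = 2 × 0.4781 × 0.5219 = 0.499041 (base)
P(M) = C(2,0) × 0.47810^2 × 0.52190^0 = 1 × 0.22857961 × 1.0000 = 0.228580
Relative intensity = 0.228580 / 0.499041 × 100 = 45.80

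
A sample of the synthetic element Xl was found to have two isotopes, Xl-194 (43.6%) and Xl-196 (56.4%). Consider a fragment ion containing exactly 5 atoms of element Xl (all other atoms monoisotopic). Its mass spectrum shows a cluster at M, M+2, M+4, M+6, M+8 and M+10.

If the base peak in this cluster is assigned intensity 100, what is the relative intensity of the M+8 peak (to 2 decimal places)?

64.68

Binomial terms of (0.436 + 0.564)^5: M 0.0158, M+2 0.1019, M+4 0.2636, M+6 0.3410, M+8 0.2206, M+10 0.0571 → M+6 is the base peak.
P(M+6) = C(5,3) × 0.436^2 × 0.564^3 = 10 × 0.190096 × 0.17940614 = 0.341044 (base)
P(M+8) = C(5,4) × 0.436^1 × 0.564^4 = 5 × 0.4360 × 0.10118507 = 0.220583
Relative intensity = 0.220583 / 0.341044 × 100 = 64.68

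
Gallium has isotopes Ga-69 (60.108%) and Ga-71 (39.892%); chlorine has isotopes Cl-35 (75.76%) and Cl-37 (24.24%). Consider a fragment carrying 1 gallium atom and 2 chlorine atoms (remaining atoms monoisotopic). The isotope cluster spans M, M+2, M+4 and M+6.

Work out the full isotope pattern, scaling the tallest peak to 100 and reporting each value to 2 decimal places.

Gallium pattern (n=1): 0.60108 : 0.39892
Chlorine pattern (n=2): 0.57395776 : 0.36728448 : 0.05875776
Convolve the two distributions (both contribute in 2-u steps):
  M: 0.60108×0.57395776 = 0.344995
  M+2: 0.60108×0.36728448 + 0.39892×0.57395776 = 0.449731
  M+4: 0.60108×0.05875776 + 0.39892×0.36728448 = 0.181835
  M+6: 0.39892×0.05875776 = 0.023440
Scale to base peak (0.449731) = 100: 76.71 : 100.00 : 40.43 : 5.21

76.71 : 100.00 : 40.43 : 5.21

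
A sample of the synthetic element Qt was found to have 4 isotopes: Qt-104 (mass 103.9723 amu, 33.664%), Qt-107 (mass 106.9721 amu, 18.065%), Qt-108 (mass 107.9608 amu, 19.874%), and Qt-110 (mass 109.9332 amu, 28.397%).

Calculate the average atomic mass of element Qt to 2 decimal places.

107.00 amu

Ar = Σ fᵢ·mᵢ = 0.33664 × 103.9723 + 0.18065 × 106.9721 + 0.19874 × 107.9608 + 0.28397 × 109.9332
= 35.00124 + 19.32451 + 21.45613 + 31.21773 = 106.99961 amu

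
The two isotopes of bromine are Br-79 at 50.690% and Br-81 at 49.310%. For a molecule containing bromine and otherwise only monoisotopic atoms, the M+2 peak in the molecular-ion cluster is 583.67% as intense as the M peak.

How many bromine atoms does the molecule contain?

For n independent Br atoms, I(M+2)/I(M) = n · (abundance Br-81) / (abundance Br-79) = n · 0.49310/0.50690.
n = 5.8367 × 0.50690/0.49310 = 6.00 ≈ 6

6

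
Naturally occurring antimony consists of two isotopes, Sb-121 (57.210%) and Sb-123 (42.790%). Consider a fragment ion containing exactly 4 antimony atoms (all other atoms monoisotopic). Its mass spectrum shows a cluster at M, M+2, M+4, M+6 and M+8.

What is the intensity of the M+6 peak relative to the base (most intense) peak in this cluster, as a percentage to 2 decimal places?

49.86%

Binomial terms of (0.57210 + 0.42790)^4: M 0.1071, M+2 0.3205, M+4 0.3596, M+6 0.1793, M+8 0.0335 → M+4 is the base peak.
P(M+4) = C(4,2) × 0.57210^2 × 0.42790^2 = 6 × 0.32729841 × 0.18309841 = 0.359567 (base)
P(M+6) = C(4,3) × 0.57210^1 × 0.42790^3 = 4 × 0.5721 × 0.07834781 = 0.179291
Relative intensity = 0.179291 / 0.359567 × 100 = 49.86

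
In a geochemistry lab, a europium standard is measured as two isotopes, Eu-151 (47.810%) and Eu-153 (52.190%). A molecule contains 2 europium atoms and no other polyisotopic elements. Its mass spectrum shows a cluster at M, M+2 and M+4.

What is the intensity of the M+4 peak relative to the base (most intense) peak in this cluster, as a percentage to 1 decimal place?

Term probabilities: M 0.2286, M+2 0.4990, M+4 0.2724. Base peak = M+2.
P(M+2) = C(2,1) × 0.47810^1 × 0.52190^1 = 2 × 0.4781 × 0.5219 = 0.499041 (base)
P(M+4) = C(2,2) × 0.47810^0 × 0.52190^2 = 1 × 1.0000 × 0.27237961 = 0.272380
Relative intensity = 0.272380 / 0.499041 × 100 = 54.6

54.6%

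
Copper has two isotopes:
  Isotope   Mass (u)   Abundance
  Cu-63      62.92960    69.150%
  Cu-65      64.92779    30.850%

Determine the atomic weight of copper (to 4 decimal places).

Ar = Σ fᵢ·mᵢ = 0.69150 × 62.92960 + 0.30850 × 64.92779
= 43.515818 + 20.030223 = 63.546041 u

63.5460 u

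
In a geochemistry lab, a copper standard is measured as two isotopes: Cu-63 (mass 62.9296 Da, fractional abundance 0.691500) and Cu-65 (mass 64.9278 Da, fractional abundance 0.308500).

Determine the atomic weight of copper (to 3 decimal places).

Ar = Σ fᵢ·mᵢ = 0.691500 × 62.9296 + 0.308500 × 64.9278
= 43.51582 + 20.03023 = 63.54605 Da

63.546 Da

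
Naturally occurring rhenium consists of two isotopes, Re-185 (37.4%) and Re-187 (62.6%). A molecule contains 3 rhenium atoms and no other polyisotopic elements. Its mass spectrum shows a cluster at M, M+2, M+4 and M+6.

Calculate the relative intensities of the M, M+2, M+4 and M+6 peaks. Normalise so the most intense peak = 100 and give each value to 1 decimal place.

11.9 : 59.7 : 100.0 : 55.8

The 3 Re atoms are independent, so intensities follow the terms of (0.374 + 0.626)^3.
P(M) = 0.374^3 = 0.052314
P(M+2) = 3 × 0.374^2 × 0.626^1 = 0.262687
P(M+4) = 3 × 0.374^1 × 0.626^2 = 0.439685
P(M+6) = 0.626^3 = 0.245314
The M+4 peak is largest (0.439685); scaling to 100 gives 11.9 : 59.7 : 100.0 : 55.8.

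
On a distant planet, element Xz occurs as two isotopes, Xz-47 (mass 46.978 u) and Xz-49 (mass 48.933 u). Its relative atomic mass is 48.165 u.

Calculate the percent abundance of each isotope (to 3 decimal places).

With x = fraction of Xz-47 (so Xz-49 is 1 − x):
46.978·x + 48.933·(1 − x) = 48.165
(46.978 − 48.933)·x = 48.165 − 48.933
x = -0.768 / -1.955 = 0.39284 → 39.284% Xz-47, 60.716% Xz-49.

Xz-47: 39.284%, Xz-49: 60.716%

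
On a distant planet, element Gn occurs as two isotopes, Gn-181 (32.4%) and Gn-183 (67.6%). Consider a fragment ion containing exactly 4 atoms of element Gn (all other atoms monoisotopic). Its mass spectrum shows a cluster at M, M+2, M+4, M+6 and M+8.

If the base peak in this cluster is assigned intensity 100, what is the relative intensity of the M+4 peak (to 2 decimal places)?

Term probabilities: M 0.0110, M+2 0.0920, M+4 0.2878, M+6 0.4004, M+8 0.2088. Base peak = M+6.
P(M+6) = C(4,3) × 0.324^1 × 0.676^3 = 4 × 0.3240 × 0.30891578 = 0.400355 (base)
P(M+4) = C(4,2) × 0.324^2 × 0.676^2 = 6 × 0.104976 × 0.456976 = 0.287829
Relative intensity = 0.287829 / 0.400355 × 100 = 71.89

71.89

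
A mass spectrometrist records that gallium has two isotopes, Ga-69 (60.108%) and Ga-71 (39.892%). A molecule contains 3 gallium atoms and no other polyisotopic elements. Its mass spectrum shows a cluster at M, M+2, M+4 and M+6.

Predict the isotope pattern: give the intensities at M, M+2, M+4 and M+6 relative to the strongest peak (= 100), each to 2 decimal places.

Each Ga atom is independently Ga-69 (p = 0.60108) or Ga-71 (q = 0.39892); the cluster is the binomial expansion (p + q)^3.
P(M) = 0.60108^3 = 0.217169
P(M+2) = 3 × 0.60108^2 × 0.39892^1 = 0.432386
P(M+4) = 3 × 0.60108^1 × 0.39892^2 = 0.286963
P(M+6) = 0.39892^3 = 0.063483
The M+2 peak is largest (0.432386); scaling to 100 gives 50.23 : 100.00 : 66.37 : 14.68.

50.23 : 100.00 : 66.37 : 14.68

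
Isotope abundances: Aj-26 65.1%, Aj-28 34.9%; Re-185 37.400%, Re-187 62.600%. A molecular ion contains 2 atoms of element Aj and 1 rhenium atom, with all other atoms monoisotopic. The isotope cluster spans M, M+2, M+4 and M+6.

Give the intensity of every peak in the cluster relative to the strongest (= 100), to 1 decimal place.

36.4 : 100.0 : 75.8 : 17.5

Element Aj pattern (n=2): 0.423801 : 0.454398 : 0.121801
Rhenium pattern (n=1): 0.3740 : 0.6260
Convolve the two distributions (both contribute in 2-u steps):
  M: 0.423801×0.3740 = 0.158502
  M+2: 0.423801×0.6260 + 0.454398×0.3740 = 0.435244
  M+4: 0.454398×0.6260 + 0.121801×0.3740 = 0.330007
  M+6: 0.121801×0.6260 = 0.076247
Scale to base peak (0.435244) = 100: 36.4 : 100.0 : 75.8 : 17.5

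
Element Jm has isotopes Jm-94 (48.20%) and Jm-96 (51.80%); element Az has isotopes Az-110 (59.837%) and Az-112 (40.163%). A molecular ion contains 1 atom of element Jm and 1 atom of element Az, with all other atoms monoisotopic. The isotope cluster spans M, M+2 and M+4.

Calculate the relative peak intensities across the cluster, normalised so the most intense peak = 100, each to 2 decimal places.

Element Jm pattern (n=1): 0.4820 : 0.5180
Element Az pattern (n=1): 0.59837 : 0.40163
Convolve the two distributions (both contribute in 2-u steps):
  M: 0.4820×0.59837 = 0.288414
  M+2: 0.4820×0.40163 + 0.5180×0.59837 = 0.503541
  M+4: 0.5180×0.40163 = 0.208044
Scale to base peak (0.503541) = 100: 57.28 : 100.00 : 41.32

57.28 : 100.00 : 41.32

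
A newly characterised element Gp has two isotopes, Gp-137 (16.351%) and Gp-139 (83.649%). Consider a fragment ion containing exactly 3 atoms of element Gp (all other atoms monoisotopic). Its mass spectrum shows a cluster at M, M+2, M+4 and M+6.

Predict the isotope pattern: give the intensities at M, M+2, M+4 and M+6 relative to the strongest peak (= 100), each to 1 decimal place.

0.7 : 11.5 : 58.6 : 100.0

Each Gp atom is independently Gp-137 (p = 0.16351) or Gp-139 (q = 0.83649); the cluster is the binomial expansion (p + q)^3.
P(M) = 0.16351^3 = 0.004372
P(M+2) = 3 × 0.16351^2 × 0.83649^1 = 0.067092
P(M+4) = 3 × 0.16351^1 × 0.83649^2 = 0.343231
P(M+6) = 0.83649^3 = 0.585305
The M+6 peak is largest (0.585305); scaling to 100 gives 0.7 : 11.5 : 58.6 : 100.0.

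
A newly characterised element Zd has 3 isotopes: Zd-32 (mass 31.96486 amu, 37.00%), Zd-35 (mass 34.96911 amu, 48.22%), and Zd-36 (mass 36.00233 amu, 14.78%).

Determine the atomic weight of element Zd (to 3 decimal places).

The abundance-weighted mean is 0.3700 × 31.96486 + 0.4822 × 34.96911 + 0.1478 × 36.00233
= 11.826998 + 16.862105 + 5.321144 = 34.010247 amu

34.010 amu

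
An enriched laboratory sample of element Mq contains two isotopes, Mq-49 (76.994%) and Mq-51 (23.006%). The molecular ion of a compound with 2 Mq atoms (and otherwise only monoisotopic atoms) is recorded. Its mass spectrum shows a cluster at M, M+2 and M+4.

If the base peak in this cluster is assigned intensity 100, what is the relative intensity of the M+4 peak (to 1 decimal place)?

8.9

Term probabilities: M 0.5928, M+2 0.3543, M+4 0.0529. Base peak = M.
P(M) = C(2,0) × 0.76994^2 × 0.23006^0 = 1 × 0.5928076 × 1.0000 = 0.592808 (base)
P(M+4) = C(2,2) × 0.76994^0 × 0.23006^2 = 1 × 1.0000 × 0.0529276 = 0.052928
Relative intensity = 0.052928 / 0.592808 × 100 = 8.9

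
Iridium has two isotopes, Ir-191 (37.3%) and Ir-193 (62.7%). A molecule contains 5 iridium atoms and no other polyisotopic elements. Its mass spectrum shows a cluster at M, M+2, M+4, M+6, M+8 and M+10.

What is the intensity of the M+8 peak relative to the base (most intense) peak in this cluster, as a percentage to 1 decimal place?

84.0%

Term probabilities: M 0.0072, M+2 0.0607, M+4 0.2040, M+6 0.3429, M+8 0.2882, M+10 0.0969. Base peak = M+6.
P(M+6) = C(5,3) × 0.373^2 × 0.627^3 = 10 × 0.139129 × 0.24649188 = 0.342942 (base)
P(M+8) = C(5,4) × 0.373^1 × 0.627^4 = 5 × 0.3730 × 0.15455041 = 0.288237
Relative intensity = 0.288237 / 0.342942 × 100 = 84.0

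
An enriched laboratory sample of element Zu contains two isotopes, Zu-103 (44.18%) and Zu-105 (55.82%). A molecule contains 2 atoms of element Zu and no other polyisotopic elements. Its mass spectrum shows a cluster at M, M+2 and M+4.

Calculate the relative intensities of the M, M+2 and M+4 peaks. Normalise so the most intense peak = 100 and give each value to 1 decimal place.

Each Zu atom is independently Zu-103 (p = 0.4418) or Zu-105 (q = 0.5582); the cluster is the binomial expansion (p + q)^2.
P(M) = 0.4418^2 = 0.195187
P(M+2) = 2 × 0.4418^1 × 0.5582^1 = 0.493226
P(M+4) = 0.5582^2 = 0.311587
The M+2 peak is largest (0.493226); scaling to 100 gives 39.6 : 100.0 : 63.2.

39.6 : 100.0 : 63.2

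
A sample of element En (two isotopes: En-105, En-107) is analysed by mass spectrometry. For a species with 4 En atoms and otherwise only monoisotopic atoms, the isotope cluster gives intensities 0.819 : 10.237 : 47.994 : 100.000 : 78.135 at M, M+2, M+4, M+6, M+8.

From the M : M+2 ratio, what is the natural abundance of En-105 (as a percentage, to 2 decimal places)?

Write p for the En-105 fraction. I(M+2)/I(M) = [C(4,1)·p^3·(1−p)] / p^4 = 4·(1−p)/p = 10.237/0.819 = 12.4994
(1−p)/p = 12.4994/4 = 3.1248  ⇒  p = 1/(1 + 3.1248) = 0.2424
En-105: 24.24%, En-107: 75.76%.

24.24%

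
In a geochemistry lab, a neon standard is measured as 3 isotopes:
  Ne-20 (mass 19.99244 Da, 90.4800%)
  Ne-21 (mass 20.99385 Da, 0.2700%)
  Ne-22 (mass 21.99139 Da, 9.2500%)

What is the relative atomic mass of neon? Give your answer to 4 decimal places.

20.1800 Da

Weight each isotope mass by its fractional abundance: 0.904800 × 19.99244 + 0.002700 × 20.99385 + 0.092500 × 21.99139
= 18.089160 + 0.056683 + 2.034204 = 20.180047 Da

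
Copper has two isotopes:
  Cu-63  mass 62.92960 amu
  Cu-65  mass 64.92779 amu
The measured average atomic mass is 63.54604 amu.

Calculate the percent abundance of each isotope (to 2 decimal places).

Cu-63: 69.15%, Cu-65: 30.85%

Let x be the fractional abundance of Cu-63; then Cu-65 has abundance 1 − x.
62.92960·x + 64.92779·(1 − x) = 63.54604
(62.92960 − 64.92779)·x = 63.54604 − 64.92779
x = -1.38175 / -1.99819 = 0.69150 → 69.15% Cu-63, 30.85% Cu-65.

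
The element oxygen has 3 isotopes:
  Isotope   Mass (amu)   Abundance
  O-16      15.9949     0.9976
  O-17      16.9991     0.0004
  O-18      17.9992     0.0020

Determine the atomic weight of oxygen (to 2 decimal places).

The abundance-weighted mean is 0.9976 × 15.9949 + 0.0004 × 16.9991 + 0.0020 × 17.9992
= 15.95651 + 0.00680 + 0.03600 = 15.99931 amu

16.00 amu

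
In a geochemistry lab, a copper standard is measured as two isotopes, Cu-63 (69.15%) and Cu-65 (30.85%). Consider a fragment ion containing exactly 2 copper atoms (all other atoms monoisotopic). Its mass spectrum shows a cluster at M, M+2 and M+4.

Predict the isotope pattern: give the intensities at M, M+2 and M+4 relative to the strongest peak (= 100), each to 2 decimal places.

Expanding (0.6915 + 0.3085)^2:
P(M) = 0.6915^2 = 0.478172
P(M+2) = 2 × 0.6915^1 × 0.3085^1 = 0.426656
P(M+4) = 0.3085^2 = 0.095172
The M peak is largest (0.478172); scaling to 100 gives 100.00 : 89.23 : 19.90.

100.00 : 89.23 : 19.90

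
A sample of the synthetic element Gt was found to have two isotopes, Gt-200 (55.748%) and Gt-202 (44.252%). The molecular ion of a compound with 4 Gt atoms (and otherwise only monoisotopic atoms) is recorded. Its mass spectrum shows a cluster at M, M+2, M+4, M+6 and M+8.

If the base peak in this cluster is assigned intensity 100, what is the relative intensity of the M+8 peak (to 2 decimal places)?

Term probabilities: M 0.0966, M+2 0.3067, M+4 0.3652, M+6 0.1932, M+8 0.0383. Base peak = M+4.
P(M+4) = C(4,2) × 0.55748^2 × 0.44252^2 = 6 × 0.31078395 × 0.19582395 = 0.365154 (base)
P(M+8) = C(4,4) × 0.55748^0 × 0.44252^4 = 1 × 1.0000 × 0.03834702 = 0.038347
Relative intensity = 0.038347 / 0.365154 × 100 = 10.50

10.50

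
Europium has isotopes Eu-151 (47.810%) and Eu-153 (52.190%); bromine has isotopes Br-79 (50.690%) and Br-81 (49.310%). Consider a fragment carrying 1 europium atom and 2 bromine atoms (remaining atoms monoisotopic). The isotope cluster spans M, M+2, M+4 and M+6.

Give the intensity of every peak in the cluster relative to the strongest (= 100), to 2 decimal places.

Europium pattern (n=1): 0.4781 : 0.5219
Bromine pattern (n=2): 0.25694761 : 0.49990478 : 0.24314761
Convolve the two distributions (both contribute in 2-u steps):
  M: 0.4781×0.25694761 = 0.122847
  M+2: 0.4781×0.49990478 + 0.5219×0.25694761 = 0.373105
  M+4: 0.4781×0.24314761 + 0.5219×0.49990478 = 0.377149
  M+6: 0.5219×0.24314761 = 0.126899
Scale to base peak (0.377149) = 100: 32.57 : 98.93 : 100.00 : 33.65

32.57 : 98.93 : 100.00 : 33.65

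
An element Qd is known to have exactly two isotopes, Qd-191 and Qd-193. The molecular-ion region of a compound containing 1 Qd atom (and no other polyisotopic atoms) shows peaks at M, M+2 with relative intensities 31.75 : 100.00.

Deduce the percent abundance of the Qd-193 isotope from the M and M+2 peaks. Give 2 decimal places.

75.90%

Let p = fractional abundance of Qd-191. I(M+2)/I(M) = [C(1,1)·p^0·(1−p)] / p^1 = 1·(1−p)/p = 100.00/31.75 = 3.1496
(1−p)/p = 3.1496/1 = 3.1496  ⇒  p = 1/(1 + 3.1496) = 0.2410
Qd-191: 24.10%, Qd-193: 75.90%.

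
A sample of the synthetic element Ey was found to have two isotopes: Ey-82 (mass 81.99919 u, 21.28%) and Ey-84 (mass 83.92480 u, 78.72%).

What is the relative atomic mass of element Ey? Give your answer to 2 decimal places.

83.52 u

The abundance-weighted mean is 0.2128 × 81.99919 + 0.7872 × 83.92480
= 17.449428 + 66.065603 = 83.515031 u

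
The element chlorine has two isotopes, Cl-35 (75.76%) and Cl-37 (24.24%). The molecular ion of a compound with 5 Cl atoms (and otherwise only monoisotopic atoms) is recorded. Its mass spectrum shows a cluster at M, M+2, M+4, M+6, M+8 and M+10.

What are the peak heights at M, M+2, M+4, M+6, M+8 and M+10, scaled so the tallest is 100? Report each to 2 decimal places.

The 5 Cl atoms are independent, so intensities follow the terms of (0.7576 + 0.2424)^5.
P(M) = 0.7576^5 = 0.249574
P(M+2) = 5 × 0.7576^4 × 0.2424^1 = 0.399266
P(M+4) = 10 × 0.7576^3 × 0.2424^2 = 0.255497
P(M+6) = 10 × 0.7576^2 × 0.2424^3 = 0.081748
P(M+8) = 5 × 0.7576^1 × 0.2424^4 = 0.013078
P(M+10) = 0.2424^5 = 0.000837
The M+2 peak is largest (0.399266); scaling to 100 gives 62.51 : 100.00 : 63.99 : 20.47 : 3.28 : 0.21.

62.51 : 100.00 : 63.99 : 20.47 : 3.28 : 0.21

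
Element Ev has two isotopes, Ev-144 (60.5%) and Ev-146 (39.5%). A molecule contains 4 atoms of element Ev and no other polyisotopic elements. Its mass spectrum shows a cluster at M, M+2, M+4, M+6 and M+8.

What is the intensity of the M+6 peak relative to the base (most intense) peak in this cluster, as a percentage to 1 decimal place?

(0.605 + 0.395)^4 gives M 0.1340, M+2 0.3499, M+4 0.3427, M+6 0.1491, M+8 0.0243; the largest is M+2.
P(M+2) = C(4,1) × 0.605^3 × 0.395^1 = 4 × 0.22144512 × 0.3950 = 0.349883 (base)
P(M+6) = C(4,3) × 0.605^1 × 0.395^3 = 4 × 0.6050 × 0.06162988 = 0.149144
Relative intensity = 0.149144 / 0.349883 × 100 = 42.6

42.6%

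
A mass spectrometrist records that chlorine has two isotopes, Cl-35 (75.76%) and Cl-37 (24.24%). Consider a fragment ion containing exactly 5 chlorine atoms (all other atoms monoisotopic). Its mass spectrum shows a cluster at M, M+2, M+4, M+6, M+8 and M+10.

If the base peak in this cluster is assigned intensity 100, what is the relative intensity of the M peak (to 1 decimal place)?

62.5

Term probabilities: M 0.2496, M+2 0.3993, M+4 0.2555, M+6 0.0817, M+8 0.0131, M+10 0.0008. Base peak = M+2.
P(M+2) = C(5,1) × 0.7576^4 × 0.2424^1 = 5 × 0.32942751 × 0.2424 = 0.399266 (base)
P(M) = C(5,0) × 0.7576^5 × 0.2424^0 = 1 × 0.24957428 × 1.0000 = 0.249574
Relative intensity = 0.249574 / 0.399266 × 100 = 62.5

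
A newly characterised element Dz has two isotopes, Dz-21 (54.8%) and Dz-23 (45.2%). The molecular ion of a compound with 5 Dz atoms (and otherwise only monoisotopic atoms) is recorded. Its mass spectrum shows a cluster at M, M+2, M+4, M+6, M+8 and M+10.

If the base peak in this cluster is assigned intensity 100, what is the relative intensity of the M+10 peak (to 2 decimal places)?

(0.548 + 0.452)^5 gives M 0.0494, M+2 0.2038, M+4 0.3362, M+6 0.2773, M+8 0.1144, M+10 0.0189; the largest is M+4.
P(M+4) = C(5,2) × 0.548^3 × 0.452^2 = 10 × 0.16456659 × 0.204304 = 0.336216 (base)
P(M+10) = C(5,5) × 0.548^0 × 0.452^5 = 1 × 1.0000 × 0.01886654 = 0.018867
Relative intensity = 0.018867 / 0.336216 × 100 = 5.61

5.61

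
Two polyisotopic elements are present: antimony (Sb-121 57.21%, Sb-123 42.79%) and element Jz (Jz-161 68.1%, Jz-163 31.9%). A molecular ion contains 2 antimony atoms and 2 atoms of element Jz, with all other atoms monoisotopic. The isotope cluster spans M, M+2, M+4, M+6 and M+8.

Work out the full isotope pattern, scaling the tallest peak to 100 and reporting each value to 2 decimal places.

Antimony pattern (n=2): 0.32729841 : 0.48960318 : 0.18309841
Element Jz pattern (n=2): 0.463761 : 0.434478 : 0.101761
Convolve the two distributions (both contribute in 2-u steps):
  M: 0.32729841×0.463761 = 0.151788
  M+2: 0.32729841×0.434478 + 0.48960318×0.463761 = 0.369263
  M+4: 0.32729841×0.101761 + 0.48960318×0.434478 + 0.18309841×0.463761 = 0.330942
  M+6: 0.48960318×0.101761 + 0.18309841×0.434478 = 0.129375
  M+8: 0.18309841×0.101761 = 0.018632
Scale to base peak (0.369263) = 100: 41.11 : 100.00 : 89.62 : 35.04 : 5.05

41.11 : 100.00 : 89.62 : 35.04 : 5.05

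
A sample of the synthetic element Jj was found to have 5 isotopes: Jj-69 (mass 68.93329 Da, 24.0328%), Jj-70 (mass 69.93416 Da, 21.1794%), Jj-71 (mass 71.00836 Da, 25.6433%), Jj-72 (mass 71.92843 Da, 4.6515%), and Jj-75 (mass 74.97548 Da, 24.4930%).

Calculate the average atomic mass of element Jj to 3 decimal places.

The abundance-weighted mean is 0.240328 × 68.93329 + 0.211794 × 69.93416 + 0.256433 × 71.00836 + 0.046515 × 71.92843 + 0.244930 × 74.97548
= 16.566600 + 14.811635 + 18.208887 + 3.345751 + 18.363744 = 71.296617 Da

71.297 Da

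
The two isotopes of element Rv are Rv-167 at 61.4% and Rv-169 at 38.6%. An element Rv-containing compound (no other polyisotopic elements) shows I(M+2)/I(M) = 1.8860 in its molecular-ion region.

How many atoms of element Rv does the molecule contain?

The M+2/M ratio from n Rv atoms is n · q/p = n · 0.386/0.614.
n = 1.8860 × 0.614/0.386 = 3.00 ≈ 3

3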